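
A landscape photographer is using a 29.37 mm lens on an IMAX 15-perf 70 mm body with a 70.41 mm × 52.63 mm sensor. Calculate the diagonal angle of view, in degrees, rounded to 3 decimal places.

Sensor diagonal = √(70.41² + 52.63²) = √7727.4850 ≈ 87.9061 mm.
Angle of view α = 2·arctan(d/2f) with d = 87.9061 mm and f = 29.37 mm.
d/2f = 1.49653; arctan(1.49653) ≈ 56.2486°, so α ≈ 112.4973°.

112.497°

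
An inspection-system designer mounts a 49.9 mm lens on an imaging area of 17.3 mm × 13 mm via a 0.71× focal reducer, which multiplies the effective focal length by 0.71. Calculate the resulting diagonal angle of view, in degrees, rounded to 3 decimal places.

Effective focal length f = 49.9 × 0.71 = 35.429 mm.
Sensor diagonal = √(17.3² + 13²) = √468.2900 ≈ 21.6400 mm.
α = 2·arctan(21.640 / (2 × 35.429)) = 2·arctan(0.30540) ≈ 33.9653°.

33.965°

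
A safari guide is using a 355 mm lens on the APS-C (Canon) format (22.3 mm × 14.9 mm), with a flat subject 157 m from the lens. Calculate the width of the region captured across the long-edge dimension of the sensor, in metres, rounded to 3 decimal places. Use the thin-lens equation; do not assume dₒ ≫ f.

9.840 m

dₒ: 157 m = 157000 mm.
Similar triangles through the lens centre give W/dₒ = w/dᵢ; with 1/f = 1/dₒ + 1/dᵢ this gives W = w·(dₒ − f)/f.
W = 22.3 mm × (157000 − 355) / 355 = 22.3 × 441.2535 ≈ 9839.954 mm = 9.83995 m.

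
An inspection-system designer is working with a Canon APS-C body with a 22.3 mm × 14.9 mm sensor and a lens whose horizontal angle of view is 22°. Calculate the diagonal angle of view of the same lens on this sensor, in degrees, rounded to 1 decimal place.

26.3°

From the horizontal AOV: f = 22.3 / (2·tan(11°)) = 22.3 / 0.38876 ≈ 57.3618 mm.
Sensor diagonal = √(22.3² + 14.9²) = √719.3000 ≈ 26.8198 mm.
Diagonal AOV = 2·arctan(26.8198 / (2 × 57.3618)) = 2·arctan(0.23378) ≈ 26.3163°.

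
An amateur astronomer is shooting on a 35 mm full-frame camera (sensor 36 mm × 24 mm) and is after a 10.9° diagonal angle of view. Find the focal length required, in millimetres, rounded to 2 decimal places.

Sensor diagonal = √(36² + 24²) = √1872.0000 ≈ 43.2666 mm.
From α = 2·arctan(d/2f) we get f = d / (2·tan(α/2)).
With d = 43.2666 mm and α/2 = 5.45°, tan(α/2) ≈ 0.09541, so f ≈ 43.2666 / 0.19082 ≈ 226.7443 mm.

226.74 mm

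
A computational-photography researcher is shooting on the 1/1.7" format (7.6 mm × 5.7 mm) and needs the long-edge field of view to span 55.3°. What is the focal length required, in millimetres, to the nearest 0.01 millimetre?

7.25 mm

From α = 2·arctan(w/2f) we get f = w / (2·tan(α/2)).
With w = 7.6 mm and α/2 = 27.65°, tan(α/2) ≈ 0.52390, so f ≈ 7.6 / 1.04780 ≈ 7.2533 mm.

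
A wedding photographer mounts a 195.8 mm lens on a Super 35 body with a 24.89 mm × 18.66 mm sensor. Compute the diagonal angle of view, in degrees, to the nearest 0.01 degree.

9.08°

Sensor diagonal = √(24.89² + 18.66²) = √967.7077 ≈ 31.1080 mm.
Angle of view α = 2·arctan(d/2f) with d = 31.1080 mm and f = 195.8 mm.
d/2f = 0.07944; arctan(0.07944) ≈ 4.5419°, so α ≈ 9.0839°.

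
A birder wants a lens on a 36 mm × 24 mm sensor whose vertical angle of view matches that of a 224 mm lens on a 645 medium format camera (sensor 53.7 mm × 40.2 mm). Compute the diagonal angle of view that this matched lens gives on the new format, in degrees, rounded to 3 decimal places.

18.378°

Equal vertical AOV ⇒ f₂ = f₁ · 24/40.2 = 224 × 0.59701 ≈ 133.7313 mm.
Sensor diagonal = √(36² + 24²) = √1872.0000 ≈ 43.2666 mm.
Diagonal AOV on the new format = 2·arctan(43.2666 / (2 × 133.7313)) = 2·arctan(0.16177) ≈ 18.3779°.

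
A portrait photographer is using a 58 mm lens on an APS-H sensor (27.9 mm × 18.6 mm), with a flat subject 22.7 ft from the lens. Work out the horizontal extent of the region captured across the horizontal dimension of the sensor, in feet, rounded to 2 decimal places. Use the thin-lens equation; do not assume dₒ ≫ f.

10.83 ft

dₒ: 22.7 ft × 304.8 mm/ft = 6918.96 mm.
Similar triangles through the lens centre give W/dₒ = w/dᵢ; with 1/f = 1/dₒ + 1/dᵢ this gives W = w·(dₒ − f)/f.
W = 27.9 mm × (6918.96 − 58) / 58 = 27.9 × 118.2924 ≈ 3300.358 mm = 3300.358/304.8 ft = 10.8279 ft.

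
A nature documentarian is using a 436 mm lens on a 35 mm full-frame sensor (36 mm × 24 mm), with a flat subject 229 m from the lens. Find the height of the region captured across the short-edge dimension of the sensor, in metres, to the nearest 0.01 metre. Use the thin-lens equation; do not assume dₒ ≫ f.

dₒ: 229 m = 229000 mm.
Similar triangles through the lens centre give W/dₒ = h/dᵢ; with 1/f = 1/dₒ + 1/dᵢ this gives W = h·(dₒ − f)/f.
W = 24 mm × (229000 − 436) / 436 = 24 × 524.2294 ≈ 12581.505 mm = 12.5815 m.

12.58 m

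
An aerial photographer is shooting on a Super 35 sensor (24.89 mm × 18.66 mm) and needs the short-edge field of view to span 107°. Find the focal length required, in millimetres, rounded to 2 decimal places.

From α = 2·arctan(h/2f) we get f = h / (2·tan(α/2)).
With h = 18.66 mm and α/2 = 53.5°, tan(α/2) ≈ 1.35142, so f ≈ 18.66 / 2.70284 ≈ 6.9038 mm.

6.90 mm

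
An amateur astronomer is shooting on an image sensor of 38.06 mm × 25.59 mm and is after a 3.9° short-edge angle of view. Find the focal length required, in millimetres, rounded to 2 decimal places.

From α = 2·arctan(h/2f) we get f = h / (2·tan(α/2)).
With h = 25.59 mm and α/2 = 1.95°, tan(α/2) ≈ 0.03405, so f ≈ 25.59 / 0.06809 ≈ 375.8033 mm.

375.80 mm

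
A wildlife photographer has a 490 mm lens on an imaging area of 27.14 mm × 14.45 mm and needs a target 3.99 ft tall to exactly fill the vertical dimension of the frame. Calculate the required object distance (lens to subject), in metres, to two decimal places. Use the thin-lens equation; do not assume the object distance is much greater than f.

W: 3.99 ft × 304.8 mm/ft = 1216.15 mm.
Magnification m = h/W = dᵢ/dₒ; combined with 1/f = 1/dₒ + 1/dᵢ this gives dₒ = f·(1 + W/h).
dₒ = 490 mm × (1 + 1216.15/14.45) = 490 × 85.1628 ≈ 41729.755 mm = 41.7298 m.

41.73 m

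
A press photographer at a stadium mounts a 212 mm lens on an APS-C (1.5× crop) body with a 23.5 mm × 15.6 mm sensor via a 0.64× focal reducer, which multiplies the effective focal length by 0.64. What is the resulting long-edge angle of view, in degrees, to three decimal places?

9.899°

Effective focal length f = 212 × 0.64 = 135.68 mm.
α = 2·arctan(23.5 / (2 × 135.68)) = 2·arctan(0.08660) ≈ 9.8990°.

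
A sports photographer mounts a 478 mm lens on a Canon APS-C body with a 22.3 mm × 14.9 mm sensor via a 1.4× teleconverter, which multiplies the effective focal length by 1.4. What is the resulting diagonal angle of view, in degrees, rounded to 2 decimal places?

2.30°

Effective focal length f = 478 × 1.4 = 669.2 mm.
Sensor diagonal = √(22.3² + 14.9²) = √719.3000 ≈ 26.8198 mm.
α = 2·arctan(26.820 / (2 × 669.2)) = 2·arctan(0.02004) ≈ 2.2960°.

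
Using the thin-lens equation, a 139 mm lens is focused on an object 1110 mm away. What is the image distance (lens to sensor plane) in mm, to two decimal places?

158.90 mm

1/dᵢ = 1/f − 1/dₒ = 1/139 − 1/1110 = 0.0062933 mm⁻¹.
dᵢ = 1/0.0062933 ≈ 158.8980 mm.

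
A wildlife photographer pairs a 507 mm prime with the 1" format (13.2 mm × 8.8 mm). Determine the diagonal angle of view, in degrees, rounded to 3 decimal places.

1.793°

Sensor diagonal = √(13.2² + 8.8²) = √251.6800 ≈ 15.8644 mm.
Angle of view α = 2·arctan(d/2f) with d = 15.8644 mm and f = 507 mm.
d/2f = 0.01565; arctan(0.01565) ≈ 0.8963°, so α ≈ 1.7927°.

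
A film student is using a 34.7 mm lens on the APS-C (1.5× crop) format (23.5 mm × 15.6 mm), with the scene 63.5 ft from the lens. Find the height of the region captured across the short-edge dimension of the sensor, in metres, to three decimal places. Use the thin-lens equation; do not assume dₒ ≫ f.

8.686 m

dₒ: 63.5 ft × 304.8 mm/ft = 19354.80 mm.
Similar triangles through the lens centre give W/dₒ = h/dᵢ; with 1/f = 1/dₒ + 1/dᵢ this gives W = h·(dₒ − f)/f.
W = 15.6 mm × (19354.8 − 34.7) / 34.7 = 15.6 × 556.7752 ≈ 8685.693 mm = 8.68569 m.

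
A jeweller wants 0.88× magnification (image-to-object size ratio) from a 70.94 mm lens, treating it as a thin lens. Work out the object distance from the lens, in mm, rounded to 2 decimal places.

With m = dᵢ/dₒ and 1/f = 1/dₒ + 1/dᵢ, substituting dᵢ = m·dₒ gives 1/f = (1 + 1/m)/dₒ, hence dₒ = f·(1 + 1/m).
dₒ = 70.94 × (1 + 1/0.88) = 70.94 × 2.13636 ≈ 151.554 mm.

151.55 mm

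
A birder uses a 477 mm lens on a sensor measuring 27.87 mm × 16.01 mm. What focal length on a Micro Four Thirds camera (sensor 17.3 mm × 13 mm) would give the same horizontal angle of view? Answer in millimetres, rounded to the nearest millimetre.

Equal angle of view means equal width/f ratio, so f₂ = f₁ · (width₂/width₁) = 477 × 17.3/27.87.
f₂ = 477 × 0.62074 ≈ 296.093 mm.

296 mm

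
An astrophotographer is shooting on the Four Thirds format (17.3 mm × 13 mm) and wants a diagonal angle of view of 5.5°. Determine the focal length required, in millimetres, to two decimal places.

225.26 mm

Sensor diagonal = √(17.3² + 13²) = √468.2900 ≈ 21.6400 mm.
From α = 2·arctan(d/2f) we get f = d / (2·tan(α/2)).
With d = 21.6400 mm and α/2 = 2.75°, tan(α/2) ≈ 0.04803, so f ≈ 21.6400 / 0.09607 ≈ 225.2598 mm.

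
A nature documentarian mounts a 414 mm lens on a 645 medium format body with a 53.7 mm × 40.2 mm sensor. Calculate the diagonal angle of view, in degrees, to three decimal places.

9.263°

Sensor diagonal = √(53.7² + 40.2²) = √4499.7300 ≈ 67.0800 mm.
Angle of view α = 2·arctan(d/2f) with d = 67.0800 mm and f = 414 mm.
d/2f = 0.08101; arctan(0.08101) ≈ 4.6317°, so α ≈ 9.2633°.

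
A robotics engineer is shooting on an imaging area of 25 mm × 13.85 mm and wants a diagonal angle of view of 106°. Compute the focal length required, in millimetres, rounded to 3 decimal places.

10.768 mm

Sensor diagonal = √(25² + 13.85²) = √816.8225 ≈ 28.5801 mm.
From α = 2·arctan(d/2f) we get f = d / (2·tan(α/2)).
With d = 28.5801 mm and α/2 = 53°, tan(α/2) ≈ 1.32704, so f ≈ 28.5801 / 2.65409 ≈ 10.7683 mm.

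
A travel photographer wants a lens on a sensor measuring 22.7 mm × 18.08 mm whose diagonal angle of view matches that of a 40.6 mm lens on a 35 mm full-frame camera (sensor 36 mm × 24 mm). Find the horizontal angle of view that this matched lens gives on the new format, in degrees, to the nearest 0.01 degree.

Sensor diagonal = √(36² + 24²) = √1872.0000 ≈ 43.2666 mm.
Sensor diagonal = √(22.7² + 18.08²) = √842.1764 ≈ 29.0203 mm.
Equal diagonal AOV ⇒ f₂ = f₁ · 29.0203/43.2666 = 40.6 × 0.67073 ≈ 27.2317 mm.
Horizontal AOV on the new format = 2·arctan(22.7 / (2 × 27.2317)) = 2·arctan(0.41679) ≈ 45.2521°.

45.25°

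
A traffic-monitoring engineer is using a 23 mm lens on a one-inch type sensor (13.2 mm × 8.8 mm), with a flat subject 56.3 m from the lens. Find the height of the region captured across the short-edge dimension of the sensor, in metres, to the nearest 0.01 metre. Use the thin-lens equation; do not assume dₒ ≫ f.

dₒ: 56.3 m = 56300 mm.
Similar triangles through the lens centre give W/dₒ = h/dᵢ; with 1/f = 1/dₒ + 1/dᵢ this gives W = h·(dₒ − f)/f.
W = 8.8 mm × (56300 − 23) / 23 = 8.8 × 2446.8261 ≈ 21532.070 mm = 21.5321 m.

21.53 m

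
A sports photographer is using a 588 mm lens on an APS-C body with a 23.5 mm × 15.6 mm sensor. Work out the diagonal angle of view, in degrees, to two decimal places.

Sensor diagonal = √(23.5² + 15.6²) = √795.6100 ≈ 28.2066 mm.
Angle of view α = 2·arctan(d/2f) with d = 28.2066 mm and f = 588 mm.
d/2f = 0.02399; arctan(0.02399) ≈ 1.3740°, so α ≈ 2.7480°.

2.75°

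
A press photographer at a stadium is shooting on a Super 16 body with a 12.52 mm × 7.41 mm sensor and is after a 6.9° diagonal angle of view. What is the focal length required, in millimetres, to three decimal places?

Sensor diagonal = √(12.52² + 7.41²) = √211.6585 ≈ 14.5485 mm.
From α = 2·arctan(d/2f) we get f = d / (2·tan(α/2)).
With d = 14.5485 mm and α/2 = 3.45°, tan(α/2) ≈ 0.06029, so f ≈ 14.5485 / 0.12057 ≈ 120.6608 mm.

120.661 mm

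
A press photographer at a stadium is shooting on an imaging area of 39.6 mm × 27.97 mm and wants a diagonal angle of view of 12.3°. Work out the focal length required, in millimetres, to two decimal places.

224.97 mm

Sensor diagonal = √(39.6² + 27.97²) = √2350.4809 ≈ 48.4818 mm.
From α = 2·arctan(d/2f) we get f = d / (2·tan(α/2)).
With d = 48.4818 mm and α/2 = 6.15°, tan(α/2) ≈ 0.10775, so f ≈ 48.4818 / 0.21550 ≈ 224.9694 mm.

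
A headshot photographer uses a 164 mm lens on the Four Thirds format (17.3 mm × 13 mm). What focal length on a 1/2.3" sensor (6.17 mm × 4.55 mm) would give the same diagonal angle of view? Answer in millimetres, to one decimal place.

58.1 mm

Sensor diagonal = √(17.3² + 13²) = √468.2900 ≈ 21.6400 mm.
Sensor diagonal = √(6.17² + 4.55²) = √58.7714 ≈ 7.6663 mm.
Equal angle of view means equal diagonal/f ratio, so f₂ = f₁ · (diagonal₂/diagonal₁) = 164 × 7.6663/21.6400.
f₂ = 164 × 0.35426 ≈ 58.099 mm.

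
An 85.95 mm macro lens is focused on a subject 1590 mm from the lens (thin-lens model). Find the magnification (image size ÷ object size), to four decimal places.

0.0571×

Thin lens: 1/f = 1/dₒ + 1/dᵢ → 1/dᵢ = 1/85.95 − 1/1590 = 0.0110057 mm⁻¹, so dᵢ ≈ 90.8617 mm.
Magnification m = dᵢ/dₒ = 90.8617/1590 ≈ 0.05715.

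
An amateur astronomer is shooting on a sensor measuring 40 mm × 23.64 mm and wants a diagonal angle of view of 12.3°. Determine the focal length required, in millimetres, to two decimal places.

Sensor diagonal = √(40² + 23.64²) = √2158.8496 ≈ 46.4634 mm.
From α = 2·arctan(d/2f) we get f = d / (2·tan(α/2)).
With d = 46.4634 mm and α/2 = 6.15°, tan(α/2) ≈ 0.10775, so f ≈ 46.4634 / 0.21550 ≈ 215.6038 mm.

215.60 mm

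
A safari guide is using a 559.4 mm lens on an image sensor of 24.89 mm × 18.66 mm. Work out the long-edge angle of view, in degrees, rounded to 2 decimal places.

Angle of view α = 2·arctan(w/2f) with w = 24.89 mm and f = 559.4 mm.
w/2f = 0.02225; arctan(0.02225) ≈ 1.2745°, so α ≈ 2.5489°.

2.55°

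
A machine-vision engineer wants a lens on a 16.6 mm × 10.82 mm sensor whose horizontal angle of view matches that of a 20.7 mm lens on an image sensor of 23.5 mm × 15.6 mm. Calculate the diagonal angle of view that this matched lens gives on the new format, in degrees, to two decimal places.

68.24°

Equal horizontal AOV ⇒ f₂ = f₁ · 16.6/23.5 = 20.7 × 0.70638 ≈ 14.6221 mm.
Sensor diagonal = √(16.6² + 10.82²) = √392.6324 ≈ 19.8150 mm.
Diagonal AOV on the new format = 2·arctan(19.8150 / (2 × 14.6221)) = 2·arctan(0.67757) ≈ 68.2406°.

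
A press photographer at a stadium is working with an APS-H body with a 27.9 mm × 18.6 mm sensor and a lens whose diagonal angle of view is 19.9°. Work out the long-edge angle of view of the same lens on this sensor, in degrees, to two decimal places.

16.61°

Sensor diagonal = √(27.9² + 18.6²) = √1124.3700 ≈ 33.5316 mm.
From the diagonal AOV: f = 33.5316 / (2·tan(9.95°)) = 33.5316 / 0.35085 ≈ 95.5713 mm.
Long-edge AOV = 2·arctan(27.9 / (2 × 95.5713)) = 2·arctan(0.14596) ≈ 16.6090°.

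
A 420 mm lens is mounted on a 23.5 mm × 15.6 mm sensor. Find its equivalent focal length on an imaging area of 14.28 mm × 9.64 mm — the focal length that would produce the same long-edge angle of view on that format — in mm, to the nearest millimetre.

Equal angle of view means equal width/f ratio, so f₂ = f₁ · (width₂/width₁) = 420 × 14.28/23.5.
f₂ = 420 × 0.60766 ≈ 255.217 mm.

255 mm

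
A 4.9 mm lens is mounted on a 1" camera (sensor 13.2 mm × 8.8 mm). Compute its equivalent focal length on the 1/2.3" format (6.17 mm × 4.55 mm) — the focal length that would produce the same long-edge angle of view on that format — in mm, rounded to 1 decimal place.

Equal angle of view means equal width/f ratio, so f₂ = f₁ · (width₂/width₁) = 4.9 × 6.17/13.2.
f₂ = 4.9 × 0.46742 ≈ 2.290 mm.

2.3 mm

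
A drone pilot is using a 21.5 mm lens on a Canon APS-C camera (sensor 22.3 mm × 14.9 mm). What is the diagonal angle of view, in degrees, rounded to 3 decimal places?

Sensor diagonal = √(22.3² + 14.9²) = √719.3000 ≈ 26.8198 mm.
Angle of view α = 2·arctan(d/2f) with d = 26.8198 mm and f = 21.5 mm.
d/2f = 0.62372; arctan(0.62372) ≈ 31.9524°, so α ≈ 63.9049°.

63.905°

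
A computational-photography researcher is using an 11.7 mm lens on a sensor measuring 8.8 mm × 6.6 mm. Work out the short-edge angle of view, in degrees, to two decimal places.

Angle of view α = 2·arctan(h/2f) with h = 6.6 mm and f = 11.7 mm.
h/2f = 0.28205; arctan(0.28205) ≈ 15.7512°, so α ≈ 31.5023°.

31.50°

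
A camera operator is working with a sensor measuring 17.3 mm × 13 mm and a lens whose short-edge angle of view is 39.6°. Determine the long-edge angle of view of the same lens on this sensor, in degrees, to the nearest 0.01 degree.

From the short-edge AOV: f = 13 / (2·tan(19.8°)) = 13 / 0.72004 ≈ 18.0544 mm.
Long-edge AOV = 2·arctan(17.3 / (2 × 18.0544)) = 2·arctan(0.47911) ≈ 51.1988°.

51.20°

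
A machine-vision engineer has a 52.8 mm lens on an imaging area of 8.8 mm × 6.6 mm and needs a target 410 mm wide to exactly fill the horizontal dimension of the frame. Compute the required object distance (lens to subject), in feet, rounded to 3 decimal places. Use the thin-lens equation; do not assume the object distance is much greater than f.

Magnification m = w/W = dᵢ/dₒ; combined with 1/f = 1/dₒ + 1/dᵢ this gives dₒ = f·(1 + W/w).
dₒ = 52.8 mm × (1 + 410/8.8) = 52.8 × 47.5909 ≈ 2512.800 mm = 2512.800/304.8 ft = 8.24409 ft.

8.244 ft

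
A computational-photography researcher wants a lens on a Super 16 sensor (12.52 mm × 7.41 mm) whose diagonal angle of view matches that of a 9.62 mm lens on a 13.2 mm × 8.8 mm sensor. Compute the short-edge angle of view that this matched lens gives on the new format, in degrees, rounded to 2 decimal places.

45.56°

Sensor diagonal = √(13.2² + 8.8²) = √251.6800 ≈ 15.8644 mm.
Sensor diagonal = √(12.52² + 7.41²) = √211.6585 ≈ 14.5485 mm.
Equal diagonal AOV ⇒ f₂ = f₁ · 14.5485/15.8644 = 9.62 × 0.91705 ≈ 8.8220 mm.
Short-edge AOV on the new format = 2·arctan(7.41 / (2 × 8.8220)) = 2·arctan(0.41997) ≈ 45.5620°.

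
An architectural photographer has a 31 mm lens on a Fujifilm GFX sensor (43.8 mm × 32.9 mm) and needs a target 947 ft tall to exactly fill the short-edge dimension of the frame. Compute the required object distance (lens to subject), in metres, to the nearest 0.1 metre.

272.0 m

W: 947 ft × 304.8 mm/ft = 288645.59 mm.
Magnification m = h/W = dᵢ/dₒ; combined with 1/f = 1/dₒ + 1/dᵢ this gives dₒ = f·(1 + W/h).
dₒ = 31 mm × (1 + 288646/32.9) = 31 × 8774.4222 ≈ 272007.089 mm = 272.007 m.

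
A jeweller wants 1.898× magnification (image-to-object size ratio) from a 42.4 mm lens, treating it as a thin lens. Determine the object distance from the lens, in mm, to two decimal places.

64.74 mm

With m = dᵢ/dₒ and 1/f = 1/dₒ + 1/dᵢ, substituting dᵢ = m·dₒ gives 1/f = (1 + 1/m)/dₒ, hence dₒ = f·(1 + 1/m).
dₒ = 42.4 × (1 + 1/1.898) = 42.4 × 1.52687 ≈ 64.739 mm.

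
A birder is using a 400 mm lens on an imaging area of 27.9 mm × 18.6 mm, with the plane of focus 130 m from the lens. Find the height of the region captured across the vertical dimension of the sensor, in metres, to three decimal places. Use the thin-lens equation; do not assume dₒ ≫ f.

6.026 m

dₒ: 130 m = 130000 mm.
Similar triangles through the lens centre give W/dₒ = h/dᵢ; with 1/f = 1/dₒ + 1/dᵢ this gives W = h·(dₒ − f)/f.
W = 18.6 mm × (130000 − 400) / 400 = 18.6 × 324.0000 ≈ 6026.400 mm = 6.0264 m.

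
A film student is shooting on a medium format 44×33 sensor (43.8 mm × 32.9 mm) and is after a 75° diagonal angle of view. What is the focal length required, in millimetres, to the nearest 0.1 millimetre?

Sensor diagonal = √(43.8² + 32.9²) = √3000.8500 ≈ 54.7800 mm.
From α = 2·arctan(d/2f) we get f = d / (2·tan(α/2)).
With d = 54.7800 mm and α/2 = 37.5°, tan(α/2) ≈ 0.76733, so f ≈ 54.7800 / 1.53465 ≈ 35.6954 mm.

35.7 mm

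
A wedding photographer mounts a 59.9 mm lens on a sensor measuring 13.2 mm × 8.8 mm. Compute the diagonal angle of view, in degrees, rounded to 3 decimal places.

Sensor diagonal = √(13.2² + 8.8²) = √251.6800 ≈ 15.8644 mm.
Angle of view α = 2·arctan(d/2f) with d = 15.8644 mm and f = 59.9 mm.
d/2f = 0.13242; arctan(0.13242) ≈ 7.5435°, so α ≈ 15.0869°.

15.087°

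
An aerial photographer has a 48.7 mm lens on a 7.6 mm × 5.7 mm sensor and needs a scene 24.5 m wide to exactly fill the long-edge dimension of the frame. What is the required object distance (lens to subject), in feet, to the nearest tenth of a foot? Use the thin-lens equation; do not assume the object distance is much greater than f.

W: 24.5 m = 24500 mm.
Magnification m = w/W = dᵢ/dₒ; combined with 1/f = 1/dₒ + 1/dᵢ this gives dₒ = f·(1 + W/w).
dₒ = 48.7 mm × (1 + 24500/7.6) = 48.7 × 3224.6842 ≈ 157042.121 mm = 157042.121/304.8 ft = 515.23 ft.

515.2 ft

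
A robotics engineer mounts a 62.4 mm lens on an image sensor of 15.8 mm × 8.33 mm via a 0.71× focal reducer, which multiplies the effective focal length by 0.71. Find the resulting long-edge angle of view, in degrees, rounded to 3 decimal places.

Effective focal length f = 62.4 × 0.71 = 44.304 mm.
α = 2·arctan(15.8 / (2 × 44.304)) = 2·arctan(0.17831) ≈ 20.2207°.

20.221°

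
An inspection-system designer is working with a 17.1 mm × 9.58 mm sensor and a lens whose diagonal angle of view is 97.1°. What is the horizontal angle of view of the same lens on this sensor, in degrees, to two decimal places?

89.30°

Sensor diagonal = √(17.1² + 9.58²) = √384.1864 ≈ 19.6007 mm.
From the diagonal AOV: f = 19.6007 / (2·tan(48.55°)) = 19.6007 / 2.26457 ≈ 8.6554 mm.
Horizontal AOV = 2·arctan(17.1 / (2 × 8.6554)) = 2·arctan(0.98783) ≈ 89.2982°.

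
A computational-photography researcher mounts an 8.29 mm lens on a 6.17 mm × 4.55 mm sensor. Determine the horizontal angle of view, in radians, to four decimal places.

Angle of view α = 2·arctan(w/2f) with w = 6.17 mm and f = 8.29 mm.
w/2f = 0.37214; arctan(0.37214) ≈ 0.3563 rad, so α ≈ 0.7125 rad.

0.7125 rad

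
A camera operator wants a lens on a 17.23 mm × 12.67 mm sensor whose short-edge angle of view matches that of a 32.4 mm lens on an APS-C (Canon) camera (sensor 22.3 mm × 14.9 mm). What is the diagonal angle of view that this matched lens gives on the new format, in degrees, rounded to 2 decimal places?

Equal short-edge AOV ⇒ f₂ = f₁ · 12.67/14.9 = 32.4 × 0.85034 ≈ 27.5509 mm.
Sensor diagonal = √(17.23² + 12.67²) = √457.4018 ≈ 21.3870 mm.
Diagonal AOV on the new format = 2·arctan(21.3870 / (2 × 27.5509)) = 2·arctan(0.38814) ≈ 42.4260°.

42.43°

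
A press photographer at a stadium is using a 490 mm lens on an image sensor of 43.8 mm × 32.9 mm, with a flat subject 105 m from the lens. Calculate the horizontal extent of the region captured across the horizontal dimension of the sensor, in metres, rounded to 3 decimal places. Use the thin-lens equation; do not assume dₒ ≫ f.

9.342 m

dₒ: 105 m = 105000 mm.
Similar triangles through the lens centre give W/dₒ = w/dᵢ; with 1/f = 1/dₒ + 1/dᵢ this gives W = w·(dₒ − f)/f.
W = 43.8 mm × (105000 − 490) / 490 = 43.8 × 213.2857 ≈ 9341.914 mm = 9.34191 m.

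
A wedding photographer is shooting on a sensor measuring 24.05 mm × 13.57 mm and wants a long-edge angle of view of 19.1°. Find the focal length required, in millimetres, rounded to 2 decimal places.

From α = 2·arctan(w/2f) we get f = w / (2·tan(α/2)).
With w = 24.05 mm and α/2 = 9.55°, tan(α/2) ≈ 0.16824, so f ≈ 24.05 / 0.33648 ≈ 71.4753 mm.

71.48 mm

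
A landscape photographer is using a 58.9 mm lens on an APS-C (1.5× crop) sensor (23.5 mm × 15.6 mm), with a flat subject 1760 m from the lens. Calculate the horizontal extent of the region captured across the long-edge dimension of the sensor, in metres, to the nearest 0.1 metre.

dₒ: 1760 m = 1.76e+06 mm.
Similar triangles through the lens centre give W/dₒ = w/dᵢ; with 1/f = 1/dₒ + 1/dᵢ this gives W = w·(dₒ − f)/f.
W = 23.5 mm × (1.76e+06 − 58.9) / 58.9 = 23.5 × 29880.1545 ≈ 702183.631 mm = 702.184 m.

702.2 m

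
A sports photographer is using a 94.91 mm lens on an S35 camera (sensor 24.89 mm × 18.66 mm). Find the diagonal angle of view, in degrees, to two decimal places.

Sensor diagonal = √(24.89² + 18.66²) = √967.7077 ≈ 31.1080 mm.
Angle of view α = 2·arctan(d/2f) with d = 31.1080 mm and f = 94.91 mm.
d/2f = 0.16388; arctan(0.16388) ≈ 9.3070°, so α ≈ 18.6140°.

18.61°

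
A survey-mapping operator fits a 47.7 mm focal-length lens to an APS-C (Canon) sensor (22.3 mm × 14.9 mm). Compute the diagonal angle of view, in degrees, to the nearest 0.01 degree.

Sensor diagonal = √(22.3² + 14.9²) = √719.3000 ≈ 26.8198 mm.
Angle of view α = 2·arctan(d/2f) with d = 26.8198 mm and f = 47.7 mm.
d/2f = 0.28113; arctan(0.28113) ≈ 15.7022°, so α ≈ 31.4045°.

31.40°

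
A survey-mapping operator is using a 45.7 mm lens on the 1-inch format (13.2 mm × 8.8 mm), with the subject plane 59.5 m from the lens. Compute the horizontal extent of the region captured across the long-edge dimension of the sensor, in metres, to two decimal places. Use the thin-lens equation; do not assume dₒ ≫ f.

17.17 m

dₒ: 59.5 m = 59500 mm.
Similar triangles through the lens centre give W/dₒ = w/dᵢ; with 1/f = 1/dₒ + 1/dᵢ this gives W = w·(dₒ − f)/f.
W = 13.2 mm × (59500 − 45.7) / 45.7 = 13.2 × 1300.9694 ≈ 17172.796 mm = 17.1728 m.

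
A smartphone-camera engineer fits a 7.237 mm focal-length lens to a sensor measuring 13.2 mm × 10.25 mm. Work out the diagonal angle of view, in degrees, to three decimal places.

98.211°

Sensor diagonal = √(13.2² + 10.25²) = √279.3025 ≈ 16.7123 mm.
Angle of view α = 2·arctan(d/2f) with d = 16.7123 mm and f = 7.237 mm.
d/2f = 1.15465; arctan(1.15465) ≈ 49.1053°, so α ≈ 98.2105°.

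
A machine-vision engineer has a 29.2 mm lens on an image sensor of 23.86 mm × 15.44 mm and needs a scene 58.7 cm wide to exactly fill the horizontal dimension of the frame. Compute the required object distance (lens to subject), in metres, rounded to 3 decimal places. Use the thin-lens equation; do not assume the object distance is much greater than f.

0.748 m

W: 58.7 cm = 587 mm.
Magnification m = w/W = dᵢ/dₒ; combined with 1/f = 1/dₒ + 1/dᵢ this gives dₒ = f·(1 + W/w).
dₒ = 29.2 mm × (1 + 587/23.86) = 29.2 × 25.6018 ≈ 747.574 mm = 0.747574 m.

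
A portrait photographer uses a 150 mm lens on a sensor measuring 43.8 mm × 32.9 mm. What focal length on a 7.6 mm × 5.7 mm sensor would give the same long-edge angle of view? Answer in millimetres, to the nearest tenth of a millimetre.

Equal angle of view means equal width/f ratio, so f₂ = f₁ · (width₂/width₁) = 150 × 7.6/43.8.
f₂ = 150 × 0.17352 ≈ 26.027 mm.

26.0 mm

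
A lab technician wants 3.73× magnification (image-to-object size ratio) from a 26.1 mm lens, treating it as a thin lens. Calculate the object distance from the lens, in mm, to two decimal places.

33.10 mm

With m = dᵢ/dₒ and 1/f = 1/dₒ + 1/dᵢ, substituting dᵢ = m·dₒ gives 1/f = (1 + 1/m)/dₒ, hence dₒ = f·(1 + 1/m).
dₒ = 26.1 × (1 + 1/3.73) = 26.1 × 1.26810 ≈ 33.097 mm.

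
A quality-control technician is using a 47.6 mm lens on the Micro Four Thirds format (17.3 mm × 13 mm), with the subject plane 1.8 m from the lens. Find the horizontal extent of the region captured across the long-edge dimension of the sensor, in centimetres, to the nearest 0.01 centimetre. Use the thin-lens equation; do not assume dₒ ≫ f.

63.69 cm

dₒ: 1.8 m = 1800 mm.
Similar triangles through the lens centre give W/dₒ = w/dᵢ; with 1/f = 1/dₒ + 1/dᵢ this gives W = w·(dₒ − f)/f.
W = 17.3 mm × (1800 − 47.6) / 47.6 = 17.3 × 36.8151 ≈ 636.902 mm = 63.6902 cm.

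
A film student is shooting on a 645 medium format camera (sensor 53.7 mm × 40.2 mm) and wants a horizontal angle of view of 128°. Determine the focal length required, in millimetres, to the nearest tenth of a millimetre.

13.1 mm

From α = 2·arctan(w/2f) we get f = w / (2·tan(α/2)).
With w = 53.7 mm and α/2 = 64°, tan(α/2) ≈ 2.05030, so f ≈ 53.7 / 4.10061 ≈ 13.0956 mm.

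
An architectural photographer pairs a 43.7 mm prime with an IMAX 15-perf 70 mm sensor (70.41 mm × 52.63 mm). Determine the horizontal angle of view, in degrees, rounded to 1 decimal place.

77.7°

Angle of view α = 2·arctan(w/2f) with w = 70.41 mm and f = 43.7 mm.
w/2f = 0.80561; arctan(0.80561) ≈ 38.8551°, so α ≈ 77.7103°.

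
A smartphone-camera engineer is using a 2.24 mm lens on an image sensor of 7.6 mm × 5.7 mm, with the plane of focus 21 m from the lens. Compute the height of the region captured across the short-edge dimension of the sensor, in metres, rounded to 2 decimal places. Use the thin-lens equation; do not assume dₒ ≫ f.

53.43 m

dₒ: 21 m = 21000 mm.
Similar triangles through the lens centre give W/dₒ = h/dᵢ; with 1/f = 1/dₒ + 1/dᵢ this gives W = h·(dₒ − f)/f.
W = 5.7 mm × (21000 − 2.24) / 2.24 = 5.7 × 9374.0000 ≈ 53431.800 mm = 53.4318 m.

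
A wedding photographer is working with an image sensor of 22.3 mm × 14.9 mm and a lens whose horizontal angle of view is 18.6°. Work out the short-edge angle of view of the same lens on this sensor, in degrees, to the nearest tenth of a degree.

12.5°

From the horizontal AOV: f = 22.3 / (2·tan(9.3°)) = 22.3 / 0.32751 ≈ 68.0890 mm.
Short-edge AOV = 2·arctan(14.9 / (2 × 68.0890)) = 2·arctan(0.10942) ≈ 12.4884°.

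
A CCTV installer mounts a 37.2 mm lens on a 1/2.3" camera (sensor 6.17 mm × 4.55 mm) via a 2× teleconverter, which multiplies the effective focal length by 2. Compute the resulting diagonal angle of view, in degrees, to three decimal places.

Effective focal length f = 37.2 × 2 = 74.4 mm.
Sensor diagonal = √(6.17² + 4.55²) = √58.7714 ≈ 7.6663 mm.
α = 2·arctan(7.666 / (2 × 74.4)) = 2·arctan(0.05152) ≈ 5.8986°.

5.899°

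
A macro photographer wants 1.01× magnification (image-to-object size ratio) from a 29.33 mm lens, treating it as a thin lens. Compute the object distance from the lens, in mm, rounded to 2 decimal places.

With m = dᵢ/dₒ and 1/f = 1/dₒ + 1/dᵢ, substituting dᵢ = m·dₒ gives 1/f = (1 + 1/m)/dₒ, hence dₒ = f·(1 + 1/m).
dₒ = 29.33 × (1 + 1/1.01) = 29.33 × 1.99010 ≈ 58.370 mm.

58.37 mm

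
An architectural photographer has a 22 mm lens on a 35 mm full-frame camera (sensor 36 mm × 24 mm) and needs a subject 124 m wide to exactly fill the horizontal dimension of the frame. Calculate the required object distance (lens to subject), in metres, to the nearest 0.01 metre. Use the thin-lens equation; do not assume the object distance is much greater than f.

W: 124 m = 124000 mm.
Magnification m = w/W = dᵢ/dₒ; combined with 1/f = 1/dₒ + 1/dᵢ this gives dₒ = f·(1 + W/w).
dₒ = 22 mm × (1 + 124000/36) = 22 × 3445.4444 ≈ 75799.778 mm = 75.7998 m.

75.80 m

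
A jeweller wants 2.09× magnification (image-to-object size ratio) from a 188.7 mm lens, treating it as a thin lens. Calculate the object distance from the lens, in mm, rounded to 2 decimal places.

With m = dᵢ/dₒ and 1/f = 1/dₒ + 1/dᵢ, substituting dᵢ = m·dₒ gives 1/f = (1 + 1/m)/dₒ, hence dₒ = f·(1 + 1/m).
dₒ = 188.7 × (1 + 1/2.09) = 188.7 × 1.47847 ≈ 278.987 mm.

278.99 mm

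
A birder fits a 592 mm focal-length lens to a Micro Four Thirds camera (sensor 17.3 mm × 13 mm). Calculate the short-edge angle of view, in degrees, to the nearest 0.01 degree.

1.26°

Angle of view α = 2·arctan(h/2f) with h = 13 mm and f = 592 mm.
h/2f = 0.01098; arctan(0.01098) ≈ 0.6291°, so α ≈ 1.2581°.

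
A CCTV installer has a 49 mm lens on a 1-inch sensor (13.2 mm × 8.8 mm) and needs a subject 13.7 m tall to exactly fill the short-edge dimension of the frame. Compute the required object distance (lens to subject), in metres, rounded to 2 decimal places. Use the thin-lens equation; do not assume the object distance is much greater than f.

W: 13.7 m = 13700 mm.
Magnification m = h/W = dᵢ/dₒ; combined with 1/f = 1/dₒ + 1/dᵢ this gives dₒ = f·(1 + W/h).
dₒ = 49 mm × (1 + 13700/8.8) = 49 × 1557.8182 ≈ 76333.091 mm = 76.3331 m.

76.33 m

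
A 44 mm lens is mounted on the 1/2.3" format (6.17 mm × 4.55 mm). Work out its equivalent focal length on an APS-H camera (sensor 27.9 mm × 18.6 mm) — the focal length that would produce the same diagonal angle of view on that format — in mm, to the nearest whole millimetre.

Sensor diagonal = √(6.17² + 4.55²) = √58.7714 ≈ 7.6663 mm.
Sensor diagonal = √(27.9² + 18.6²) = √1124.3700 ≈ 33.5316 mm.
Equal angle of view means equal diagonal/f ratio, so f₂ = f₁ · (diagonal₂/diagonal₁) = 44 × 33.5316/7.6663.
f₂ = 44 × 4.37393 ≈ 192.453 mm.

192 mm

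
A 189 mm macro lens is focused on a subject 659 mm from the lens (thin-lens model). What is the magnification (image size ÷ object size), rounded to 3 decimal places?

0.402×

Thin lens: 1/f = 1/dₒ + 1/dᵢ → 1/dᵢ = 1/189 − 1/659 = 0.0037736 mm⁻¹, so dᵢ ≈ 265.0021 mm.
Magnification m = dᵢ/dₒ = 265.0021/659 ≈ 0.40213.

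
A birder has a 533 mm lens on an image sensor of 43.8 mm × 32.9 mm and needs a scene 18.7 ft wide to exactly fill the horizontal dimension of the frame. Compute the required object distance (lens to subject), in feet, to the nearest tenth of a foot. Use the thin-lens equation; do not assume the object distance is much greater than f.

229.3 ft

W: 18.7 ft × 304.8 mm/ft = 5699.76 mm.
Magnification m = w/W = dᵢ/dₒ; combined with 1/f = 1/dₒ + 1/dᵢ this gives dₒ = f·(1 + W/w).
dₒ = 533 mm × (1 + 5699.76/43.8) = 533 × 131.1315 ≈ 69893.091 mm = 69893.091/304.8 ft = 229.308 ft.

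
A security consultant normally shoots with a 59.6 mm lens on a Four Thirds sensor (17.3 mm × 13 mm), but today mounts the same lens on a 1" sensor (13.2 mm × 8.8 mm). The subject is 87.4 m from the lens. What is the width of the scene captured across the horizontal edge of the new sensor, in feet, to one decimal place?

The focal length stays 59.6 mm; the relevant sensor dimension is now w = 13.2 mm. Object distance dₒ = 87.4 m = 87400 mm.
Thin-lens field width W = w·(dₒ − f)/f = 13.2 × (87400 − 59.6)/59.6 ≈ 19343.847 mm = 19343.847/304.8 ft = 63.4641 ft.

63.5 ft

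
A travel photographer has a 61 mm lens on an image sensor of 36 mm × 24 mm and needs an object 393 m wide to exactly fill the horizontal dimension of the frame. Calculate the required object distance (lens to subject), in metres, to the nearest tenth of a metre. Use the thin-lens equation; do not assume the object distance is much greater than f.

W: 393 m = 393000 mm.
Magnification m = w/W = dᵢ/dₒ; combined with 1/f = 1/dₒ + 1/dᵢ this gives dₒ = f·(1 + W/w).
dₒ = 61 mm × (1 + 393000/36) = 61 × 10917.6667 ≈ 665977.667 mm = 665.978 m.

666.0 m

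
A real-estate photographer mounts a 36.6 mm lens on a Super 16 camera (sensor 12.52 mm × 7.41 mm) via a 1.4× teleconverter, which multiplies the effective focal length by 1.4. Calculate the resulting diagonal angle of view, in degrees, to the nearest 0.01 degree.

16.16°

Effective focal length f = 36.6 × 1.4 = 51.24 mm.
Sensor diagonal = √(12.52² + 7.41²) = √211.6585 ≈ 14.5485 mm.
α = 2·arctan(14.548 / (2 × 51.24)) = 2·arctan(0.14196) ≈ 16.1599°.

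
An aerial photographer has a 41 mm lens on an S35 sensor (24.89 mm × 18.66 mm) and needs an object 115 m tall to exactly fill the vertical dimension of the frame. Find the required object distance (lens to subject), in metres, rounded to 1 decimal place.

252.7 m

W: 115 m = 115000 mm.
Magnification m = h/W = dᵢ/dₒ; combined with 1/f = 1/dₒ + 1/dᵢ this gives dₒ = f·(1 + W/h).
dₒ = 41 mm × (1 + 115000/18.66) = 41 × 6163.9153 ≈ 252720.528 mm = 252.721 m.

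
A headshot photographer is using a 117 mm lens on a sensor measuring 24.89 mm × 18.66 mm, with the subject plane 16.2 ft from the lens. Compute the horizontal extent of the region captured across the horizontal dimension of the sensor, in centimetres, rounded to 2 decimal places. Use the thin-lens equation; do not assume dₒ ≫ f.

dₒ: 16.2 ft × 304.8 mm/ft = 4937.76 mm.
Similar triangles through the lens centre give W/dₒ = w/dᵢ; with 1/f = 1/dₒ + 1/dᵢ this gives W = w·(dₒ − f)/f.
W = 24.89 mm × (4937.76 − 117) / 117 = 24.89 × 41.2031 ≈ 1025.545 mm = 102.554 cm.

102.55 cm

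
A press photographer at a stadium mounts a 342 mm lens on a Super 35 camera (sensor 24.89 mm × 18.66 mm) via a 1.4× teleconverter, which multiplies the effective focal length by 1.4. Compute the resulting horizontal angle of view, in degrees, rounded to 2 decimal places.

Effective focal length f = 342 × 1.4 = 478.8 mm.
α = 2·arctan(24.89 / (2 × 478.8)) = 2·arctan(0.02599) ≈ 2.9778°.

2.98°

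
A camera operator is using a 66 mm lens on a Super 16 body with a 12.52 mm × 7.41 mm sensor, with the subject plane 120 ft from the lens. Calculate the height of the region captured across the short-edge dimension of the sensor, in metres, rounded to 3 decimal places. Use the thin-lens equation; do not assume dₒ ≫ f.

dₒ: 120 ft × 304.8 mm/ft = 36576.00 mm.
Similar triangles through the lens centre give W/dₒ = h/dᵢ; with 1/f = 1/dₒ + 1/dᵢ this gives W = h·(dₒ − f)/f.
W = 7.41 mm × (36576 − 66) / 66 = 7.41 × 553.1818 ≈ 4099.077 mm = 4.09908 m.

4.099 m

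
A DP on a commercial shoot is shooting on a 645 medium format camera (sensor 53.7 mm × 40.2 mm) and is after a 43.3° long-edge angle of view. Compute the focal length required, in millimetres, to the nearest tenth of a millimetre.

From α = 2·arctan(w/2f) we get f = w / (2·tan(α/2)).
With w = 53.7 mm and α/2 = 21.65°, tan(α/2) ≈ 0.39694, so f ≈ 53.7 / 0.79388 ≈ 67.6428 mm.

67.6 mm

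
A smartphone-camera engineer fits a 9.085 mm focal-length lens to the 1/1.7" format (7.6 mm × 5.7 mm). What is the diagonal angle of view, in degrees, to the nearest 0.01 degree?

55.20°

Sensor diagonal = √(7.6² + 5.7²) = √90.2500 ≈ 9.5000 mm.
Angle of view α = 2·arctan(d/2f) with d = 9.5000 mm and f = 9.085 mm.
d/2f = 0.52284; arctan(0.52284) ≈ 27.6024°, so α ≈ 55.2047°.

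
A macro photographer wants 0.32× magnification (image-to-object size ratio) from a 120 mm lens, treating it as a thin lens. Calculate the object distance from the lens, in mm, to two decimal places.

495.00 mm

With m = dᵢ/dₒ and 1/f = 1/dₒ + 1/dᵢ, substituting dᵢ = m·dₒ gives 1/f = (1 + 1/m)/dₒ, hence dₒ = f·(1 + 1/m).
dₒ = 120 × (1 + 1/0.32) = 120 × 4.12500 ≈ 495.000 mm.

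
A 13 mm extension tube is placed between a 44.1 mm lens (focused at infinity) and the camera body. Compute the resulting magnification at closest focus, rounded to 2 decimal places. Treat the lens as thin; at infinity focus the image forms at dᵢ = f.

0.29×

The tube moves the image plane from f to f + e, so dᵢ = 44.1 + 13 = 57.1 mm. Focus is achieved when 1/f = 1/dₒ + 1/dᵢ, giving dₒ = 1/(1/f − 1/(f+e)).
Magnification m = dᵢ/dₒ = (f+e)·(1/f − 1/(f+e)) = e/f = 13/44.1 ≈ 0.2948.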